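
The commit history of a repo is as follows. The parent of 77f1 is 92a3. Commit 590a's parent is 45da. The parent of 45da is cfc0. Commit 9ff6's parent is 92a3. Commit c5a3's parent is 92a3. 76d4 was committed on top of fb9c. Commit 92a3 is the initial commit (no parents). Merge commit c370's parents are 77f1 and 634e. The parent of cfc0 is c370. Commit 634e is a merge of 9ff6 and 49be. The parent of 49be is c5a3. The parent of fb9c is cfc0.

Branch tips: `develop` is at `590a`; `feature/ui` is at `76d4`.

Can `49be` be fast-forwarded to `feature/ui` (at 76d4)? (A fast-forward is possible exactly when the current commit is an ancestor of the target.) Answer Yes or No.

A fast-forward from 49be to 76d4 is possible iff 49be is an ancestor of 76d4.
Ancestors of 76d4: {49be, 634e, 76d4, 77f1, 92a3, 9ff6, c370, c5a3, cfc0, fb9c}.
49be is among them, so fast-forward is possible.

Yes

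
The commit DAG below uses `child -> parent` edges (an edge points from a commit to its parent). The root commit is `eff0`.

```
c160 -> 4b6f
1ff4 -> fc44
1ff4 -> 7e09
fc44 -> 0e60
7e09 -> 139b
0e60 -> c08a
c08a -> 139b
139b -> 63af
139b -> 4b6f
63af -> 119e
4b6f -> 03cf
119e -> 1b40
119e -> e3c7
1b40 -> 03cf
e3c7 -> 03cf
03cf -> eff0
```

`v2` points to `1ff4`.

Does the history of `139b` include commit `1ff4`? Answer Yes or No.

Ancestors of 139b: {03cf, 119e, 139b, 1b40, 4b6f, 63af, e3c7, eff0}.
1ff4 is not in that set, so it is not an ancestor of 139b.

No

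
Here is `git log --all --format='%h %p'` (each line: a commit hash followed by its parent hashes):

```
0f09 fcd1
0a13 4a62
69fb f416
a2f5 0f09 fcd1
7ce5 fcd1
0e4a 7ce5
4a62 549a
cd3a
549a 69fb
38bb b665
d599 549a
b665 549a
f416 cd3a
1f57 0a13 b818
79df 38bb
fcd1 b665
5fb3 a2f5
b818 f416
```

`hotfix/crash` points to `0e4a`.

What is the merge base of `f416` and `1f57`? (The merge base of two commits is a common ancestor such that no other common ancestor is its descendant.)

Ancestors of f416: {cd3a, f416}.
Ancestors of 1f57: {0a13, 1f57, 4a62, 549a, 69fb, b818, cd3a, f416}.
Common ancestors: {cd3a, f416}.
Among these, f416 is not an ancestor of any other common ancestor — it is the merge base.

f416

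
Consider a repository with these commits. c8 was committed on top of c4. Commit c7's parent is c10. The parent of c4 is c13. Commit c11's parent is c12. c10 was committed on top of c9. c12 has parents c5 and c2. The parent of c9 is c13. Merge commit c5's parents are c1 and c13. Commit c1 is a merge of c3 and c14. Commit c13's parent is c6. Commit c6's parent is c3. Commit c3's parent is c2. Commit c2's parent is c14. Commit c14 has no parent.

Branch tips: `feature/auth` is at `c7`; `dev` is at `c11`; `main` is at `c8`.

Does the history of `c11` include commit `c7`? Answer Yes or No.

No

Ancestors of c11: {c1, c11, c12, c13, c14, c2, c3, c5, c6}.
c7 is not in that set, so it is not an ancestor of c11.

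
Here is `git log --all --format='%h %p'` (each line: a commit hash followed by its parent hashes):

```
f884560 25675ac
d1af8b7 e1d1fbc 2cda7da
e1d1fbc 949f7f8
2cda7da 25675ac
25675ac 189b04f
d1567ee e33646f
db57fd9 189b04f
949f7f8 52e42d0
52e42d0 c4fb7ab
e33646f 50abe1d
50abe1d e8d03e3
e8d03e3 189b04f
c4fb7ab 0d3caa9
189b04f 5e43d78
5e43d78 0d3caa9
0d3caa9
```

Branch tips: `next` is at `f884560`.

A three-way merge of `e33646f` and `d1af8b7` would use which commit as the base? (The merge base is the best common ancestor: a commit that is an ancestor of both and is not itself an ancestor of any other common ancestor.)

189b04f

Ancestors of e33646f: {0d3caa9, 189b04f, 50abe1d, 5e43d78, e33646f, e8d03e3}.
Ancestors of d1af8b7: {0d3caa9, 189b04f, 25675ac, 2cda7da, 52e42d0, 5e43d78, 949f7f8, c4fb7ab, d1af8b7, e1d1fbc}.
Common ancestors: {0d3caa9, 189b04f, 5e43d78}.
Among these, 189b04f is not an ancestor of any other common ancestor — it is the merge base.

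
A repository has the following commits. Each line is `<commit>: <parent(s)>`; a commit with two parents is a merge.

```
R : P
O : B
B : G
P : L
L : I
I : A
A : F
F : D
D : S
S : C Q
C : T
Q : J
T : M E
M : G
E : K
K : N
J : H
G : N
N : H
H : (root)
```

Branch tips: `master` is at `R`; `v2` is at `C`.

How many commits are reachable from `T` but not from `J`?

6

Reachable from T: {E, G, H, K, M, N, T}.
Reachable from J: {H, J}.
In T's history but not J's: {E, G, K, M, N, T} — 6 commits.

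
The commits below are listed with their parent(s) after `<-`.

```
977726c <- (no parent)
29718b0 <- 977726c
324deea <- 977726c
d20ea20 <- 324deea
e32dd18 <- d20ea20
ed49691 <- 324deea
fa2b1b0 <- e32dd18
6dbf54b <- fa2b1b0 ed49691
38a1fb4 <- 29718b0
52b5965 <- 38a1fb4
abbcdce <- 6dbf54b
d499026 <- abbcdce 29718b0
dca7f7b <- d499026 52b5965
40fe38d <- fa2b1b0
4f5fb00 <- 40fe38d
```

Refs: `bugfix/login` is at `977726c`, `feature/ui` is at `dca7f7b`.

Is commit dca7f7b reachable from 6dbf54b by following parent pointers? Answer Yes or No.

No

Ancestors of 6dbf54b: {324deea, 6dbf54b, 977726c, d20ea20, e32dd18, ed49691, fa2b1b0}.
dca7f7b is not in that set, so it is not an ancestor of 6dbf54b.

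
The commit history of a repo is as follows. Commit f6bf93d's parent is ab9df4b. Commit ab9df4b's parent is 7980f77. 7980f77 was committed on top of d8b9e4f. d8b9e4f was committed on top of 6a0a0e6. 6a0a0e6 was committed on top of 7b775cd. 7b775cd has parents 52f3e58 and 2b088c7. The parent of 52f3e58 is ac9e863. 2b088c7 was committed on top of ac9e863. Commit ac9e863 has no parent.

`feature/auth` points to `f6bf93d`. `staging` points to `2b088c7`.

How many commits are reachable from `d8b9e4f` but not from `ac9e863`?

Reachable from d8b9e4f: {2b088c7, 52f3e58, 6a0a0e6, 7b775cd, ac9e863, d8b9e4f}.
Reachable from ac9e863: {ac9e863}.
In d8b9e4f's history but not ac9e863's: {2b088c7, 52f3e58, 6a0a0e6, 7b775cd, d8b9e4f} — 5 commits.

5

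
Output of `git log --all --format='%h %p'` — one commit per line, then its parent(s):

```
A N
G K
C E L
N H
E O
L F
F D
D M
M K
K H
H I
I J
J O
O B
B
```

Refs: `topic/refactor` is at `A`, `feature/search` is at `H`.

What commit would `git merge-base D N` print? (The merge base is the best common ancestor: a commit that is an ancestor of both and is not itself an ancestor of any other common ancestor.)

Ancestors of D: {B, D, H, I, J, K, M, O}.
Ancestors of N: {B, H, I, J, N, O}.
Common ancestors: {B, H, I, J, O}.
Among these, H is not an ancestor of any other common ancestor — it is the merge base.

H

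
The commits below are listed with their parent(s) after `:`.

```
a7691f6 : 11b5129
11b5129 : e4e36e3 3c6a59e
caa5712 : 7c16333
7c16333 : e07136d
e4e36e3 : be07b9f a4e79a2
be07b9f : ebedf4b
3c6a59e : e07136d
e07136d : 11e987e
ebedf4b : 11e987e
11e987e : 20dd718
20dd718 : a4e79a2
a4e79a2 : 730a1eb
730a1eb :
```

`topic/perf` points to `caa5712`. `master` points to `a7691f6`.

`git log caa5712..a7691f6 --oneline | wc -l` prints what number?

Reachable from a7691f6: {11b5129, 11e987e, 20dd718, 3c6a59e, 730a1eb, a4e79a2, a7691f6, be07b9f, e07136d, e4e36e3, ebedf4b}.
Reachable from caa5712: {11e987e, 20dd718, 730a1eb, 7c16333, a4e79a2, caa5712, e07136d}.
In a7691f6's history but not caa5712's: {11b5129, 3c6a59e, a7691f6, be07b9f, e4e36e3, ebedf4b} — 6 commits.

6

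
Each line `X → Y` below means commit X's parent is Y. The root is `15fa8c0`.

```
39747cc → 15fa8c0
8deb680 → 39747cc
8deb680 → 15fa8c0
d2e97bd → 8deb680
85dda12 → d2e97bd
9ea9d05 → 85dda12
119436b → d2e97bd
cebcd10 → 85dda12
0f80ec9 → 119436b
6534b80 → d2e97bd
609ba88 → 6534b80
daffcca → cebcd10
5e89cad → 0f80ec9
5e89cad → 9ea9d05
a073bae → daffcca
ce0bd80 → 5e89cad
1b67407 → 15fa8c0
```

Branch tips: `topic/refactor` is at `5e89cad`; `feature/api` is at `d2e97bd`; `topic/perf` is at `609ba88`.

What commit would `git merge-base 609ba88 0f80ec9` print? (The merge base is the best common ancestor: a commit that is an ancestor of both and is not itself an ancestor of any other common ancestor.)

d2e97bd

Ancestors of 609ba88: {15fa8c0, 39747cc, 609ba88, 6534b80, 8deb680, d2e97bd}.
Ancestors of 0f80ec9: {0f80ec9, 119436b, 15fa8c0, 39747cc, 8deb680, d2e97bd}.
Common ancestors: {15fa8c0, 39747cc, 8deb680, d2e97bd}.
Among these, d2e97bd is not an ancestor of any other common ancestor — it is the merge base.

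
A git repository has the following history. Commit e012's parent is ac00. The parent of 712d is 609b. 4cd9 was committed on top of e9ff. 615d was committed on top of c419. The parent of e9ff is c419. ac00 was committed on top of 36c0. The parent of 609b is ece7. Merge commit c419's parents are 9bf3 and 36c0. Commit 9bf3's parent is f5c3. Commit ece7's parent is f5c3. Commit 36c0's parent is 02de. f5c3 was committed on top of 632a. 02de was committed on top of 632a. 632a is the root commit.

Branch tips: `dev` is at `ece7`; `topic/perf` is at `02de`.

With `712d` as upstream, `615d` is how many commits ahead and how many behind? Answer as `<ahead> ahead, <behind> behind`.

5 ahead, 3 behind

Reachable from 615d: {02de, 36c0, 615d, 632a, 9bf3, c419, f5c3}.
Reachable from 712d: {609b, 632a, 712d, ece7, f5c3}.
Only in 615d's history (ahead): {02de, 36c0, 615d, 9bf3, c419} — 5.
Only in 712d's history (behind): {609b, 712d, ece7} — 3.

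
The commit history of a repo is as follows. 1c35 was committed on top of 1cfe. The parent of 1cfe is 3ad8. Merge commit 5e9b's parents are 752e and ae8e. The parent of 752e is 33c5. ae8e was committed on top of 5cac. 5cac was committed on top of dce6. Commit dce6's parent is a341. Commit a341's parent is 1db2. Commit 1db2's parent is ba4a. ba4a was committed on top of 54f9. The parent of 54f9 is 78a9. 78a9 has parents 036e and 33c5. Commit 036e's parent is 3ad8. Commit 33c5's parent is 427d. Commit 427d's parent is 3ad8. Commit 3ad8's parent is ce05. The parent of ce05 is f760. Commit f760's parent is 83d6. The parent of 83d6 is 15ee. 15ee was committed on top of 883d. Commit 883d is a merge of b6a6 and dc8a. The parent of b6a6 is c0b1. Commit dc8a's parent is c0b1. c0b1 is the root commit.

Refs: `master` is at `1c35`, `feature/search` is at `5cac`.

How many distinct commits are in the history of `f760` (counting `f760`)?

7

Walking parent pointers from f760: reachable set = {15ee, 83d6, 883d, b6a6, c0b1, dc8a, f760}.
That is 7 commits.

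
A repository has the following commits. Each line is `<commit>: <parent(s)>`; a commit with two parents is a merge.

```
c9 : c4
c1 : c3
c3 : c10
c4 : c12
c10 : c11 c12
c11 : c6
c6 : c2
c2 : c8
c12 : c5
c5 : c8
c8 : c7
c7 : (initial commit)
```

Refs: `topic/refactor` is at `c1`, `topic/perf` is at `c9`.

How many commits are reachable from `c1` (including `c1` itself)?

10

Walking parent pointers from c1: reachable set = {c1, c10, c11, c12, c2, c3, c5, c6, c7, c8}.
That is 10 commits.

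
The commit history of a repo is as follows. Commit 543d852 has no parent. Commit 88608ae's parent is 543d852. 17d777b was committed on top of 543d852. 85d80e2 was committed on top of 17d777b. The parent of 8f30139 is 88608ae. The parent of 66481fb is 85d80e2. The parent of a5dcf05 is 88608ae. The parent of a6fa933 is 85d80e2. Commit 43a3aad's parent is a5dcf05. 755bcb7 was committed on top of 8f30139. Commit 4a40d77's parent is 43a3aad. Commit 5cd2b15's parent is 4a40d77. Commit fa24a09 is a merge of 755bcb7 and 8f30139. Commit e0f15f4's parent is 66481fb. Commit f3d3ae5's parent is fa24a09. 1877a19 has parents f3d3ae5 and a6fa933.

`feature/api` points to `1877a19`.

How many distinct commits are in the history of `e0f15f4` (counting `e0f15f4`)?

Walking parent pointers from e0f15f4: reachable set = {17d777b, 543d852, 66481fb, 85d80e2, e0f15f4}.
That is 5 commits.

5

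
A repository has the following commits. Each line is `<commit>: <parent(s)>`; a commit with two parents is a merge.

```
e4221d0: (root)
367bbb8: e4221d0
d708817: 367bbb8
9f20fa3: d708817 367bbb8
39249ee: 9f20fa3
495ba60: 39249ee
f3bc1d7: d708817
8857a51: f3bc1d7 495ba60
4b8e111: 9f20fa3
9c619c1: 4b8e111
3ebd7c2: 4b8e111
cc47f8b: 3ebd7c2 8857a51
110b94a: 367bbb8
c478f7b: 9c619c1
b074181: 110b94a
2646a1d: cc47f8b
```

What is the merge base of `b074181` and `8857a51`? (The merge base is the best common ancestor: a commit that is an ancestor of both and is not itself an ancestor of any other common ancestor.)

367bbb8

Ancestors of b074181: {110b94a, 367bbb8, b074181, e4221d0}.
Ancestors of 8857a51: {367bbb8, 39249ee, 495ba60, 8857a51, 9f20fa3, d708817, e4221d0, f3bc1d7}.
Common ancestors: {367bbb8, e4221d0}.
Among these, 367bbb8 is not an ancestor of any other common ancestor — it is the merge base.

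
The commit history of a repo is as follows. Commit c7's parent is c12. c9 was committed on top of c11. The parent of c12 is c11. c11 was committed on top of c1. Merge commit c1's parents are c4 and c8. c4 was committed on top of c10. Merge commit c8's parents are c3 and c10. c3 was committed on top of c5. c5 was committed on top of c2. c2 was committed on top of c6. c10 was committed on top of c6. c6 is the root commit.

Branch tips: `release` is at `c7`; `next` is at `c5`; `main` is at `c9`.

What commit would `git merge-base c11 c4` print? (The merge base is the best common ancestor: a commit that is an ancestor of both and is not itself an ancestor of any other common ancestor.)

Ancestors of c11: {c1, c10, c11, c2, c3, c4, c5, c6, c8}.
Ancestors of c4: {c10, c4, c6}.
Common ancestors: {c10, c4, c6}.
Among these, c4 is not an ancestor of any other common ancestor — it is the merge base.

c4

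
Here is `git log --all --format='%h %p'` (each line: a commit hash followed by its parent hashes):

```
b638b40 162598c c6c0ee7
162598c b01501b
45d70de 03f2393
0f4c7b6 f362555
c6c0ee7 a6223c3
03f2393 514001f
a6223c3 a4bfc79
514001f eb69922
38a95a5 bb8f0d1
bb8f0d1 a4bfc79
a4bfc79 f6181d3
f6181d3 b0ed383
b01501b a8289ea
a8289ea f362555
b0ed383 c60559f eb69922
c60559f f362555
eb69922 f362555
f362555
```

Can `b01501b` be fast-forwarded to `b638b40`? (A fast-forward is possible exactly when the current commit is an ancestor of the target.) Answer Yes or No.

A fast-forward from b01501b to b638b40 is possible iff b01501b is an ancestor of b638b40.
Ancestors of b638b40: {162598c, a4bfc79, a6223c3, a8289ea, b01501b, b0ed383, b638b40, c60559f, c6c0ee7, eb69922, f362555, f6181d3}.
b01501b is among them, so fast-forward is possible.

Yes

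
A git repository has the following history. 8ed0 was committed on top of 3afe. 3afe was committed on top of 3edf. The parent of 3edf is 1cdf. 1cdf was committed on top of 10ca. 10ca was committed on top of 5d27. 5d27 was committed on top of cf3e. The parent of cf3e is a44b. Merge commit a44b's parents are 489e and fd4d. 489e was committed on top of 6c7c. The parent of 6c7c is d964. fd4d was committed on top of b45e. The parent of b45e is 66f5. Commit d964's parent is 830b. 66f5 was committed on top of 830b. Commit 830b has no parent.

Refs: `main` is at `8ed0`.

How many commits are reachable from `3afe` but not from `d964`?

12

Reachable from 3afe: {10ca, 1cdf, 3afe, 3edf, 489e, 5d27, 66f5, 6c7c, 830b, a44b, b45e, cf3e, d964, fd4d}.
Reachable from d964: {830b, d964}.
In 3afe's history but not d964's: {10ca, 1cdf, 3afe, 3edf, 489e, 5d27, 66f5, 6c7c, a44b, b45e, cf3e, fd4d} — 12 commits.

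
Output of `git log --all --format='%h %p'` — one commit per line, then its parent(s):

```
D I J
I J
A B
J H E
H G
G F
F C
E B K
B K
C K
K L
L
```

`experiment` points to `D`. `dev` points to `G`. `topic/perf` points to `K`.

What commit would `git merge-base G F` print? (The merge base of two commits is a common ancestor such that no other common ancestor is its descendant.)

F

Ancestors of G: {C, F, G, K, L}.
Ancestors of F: {C, F, K, L}.
Common ancestors: {C, F, K, L}.
Among these, F is not an ancestor of any other common ancestor — it is the merge base.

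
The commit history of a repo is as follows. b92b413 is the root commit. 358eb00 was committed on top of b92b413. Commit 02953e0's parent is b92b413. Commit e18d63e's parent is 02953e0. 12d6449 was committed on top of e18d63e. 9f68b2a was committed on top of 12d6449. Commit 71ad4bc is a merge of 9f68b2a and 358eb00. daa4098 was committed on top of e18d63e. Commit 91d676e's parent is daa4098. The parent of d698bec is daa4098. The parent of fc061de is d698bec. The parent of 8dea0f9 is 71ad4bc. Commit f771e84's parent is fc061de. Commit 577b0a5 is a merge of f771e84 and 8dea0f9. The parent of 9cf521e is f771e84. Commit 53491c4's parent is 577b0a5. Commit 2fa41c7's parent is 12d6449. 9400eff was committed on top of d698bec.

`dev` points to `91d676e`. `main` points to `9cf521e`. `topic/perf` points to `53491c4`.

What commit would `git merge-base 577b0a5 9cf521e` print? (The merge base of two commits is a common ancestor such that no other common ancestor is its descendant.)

Ancestors of 577b0a5: {02953e0, 12d6449, 358eb00, 577b0a5, 71ad4bc, 8dea0f9, 9f68b2a, b92b413, d698bec, daa4098, e18d63e, f771e84, fc061de}.
Ancestors of 9cf521e: {02953e0, 9cf521e, b92b413, d698bec, daa4098, e18d63e, f771e84, fc061de}.
Common ancestors: {02953e0, b92b413, d698bec, daa4098, e18d63e, f771e84, fc061de}.
Among these, f771e84 is not an ancestor of any other common ancestor — it is the merge base.

f771e84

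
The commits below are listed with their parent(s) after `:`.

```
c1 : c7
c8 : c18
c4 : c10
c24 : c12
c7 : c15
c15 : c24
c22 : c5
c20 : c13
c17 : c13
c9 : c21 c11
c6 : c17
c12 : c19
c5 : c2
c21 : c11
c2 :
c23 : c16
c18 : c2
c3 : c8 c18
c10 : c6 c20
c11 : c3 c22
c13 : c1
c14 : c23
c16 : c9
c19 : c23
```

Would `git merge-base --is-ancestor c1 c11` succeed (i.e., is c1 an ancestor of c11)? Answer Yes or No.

No

Ancestors of c11: {c11, c18, c2, c22, c3, c5, c8}.
c1 is not in that set, so it is not an ancestor of c11.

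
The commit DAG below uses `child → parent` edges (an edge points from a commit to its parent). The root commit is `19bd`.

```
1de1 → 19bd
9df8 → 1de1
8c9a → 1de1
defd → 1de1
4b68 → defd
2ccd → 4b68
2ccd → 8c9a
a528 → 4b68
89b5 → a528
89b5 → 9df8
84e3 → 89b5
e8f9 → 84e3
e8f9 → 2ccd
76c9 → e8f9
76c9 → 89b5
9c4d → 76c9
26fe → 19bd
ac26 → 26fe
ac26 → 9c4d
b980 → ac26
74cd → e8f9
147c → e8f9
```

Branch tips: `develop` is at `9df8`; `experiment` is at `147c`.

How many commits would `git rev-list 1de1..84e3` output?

6

Reachable from 84e3: {19bd, 1de1, 4b68, 84e3, 89b5, 9df8, a528, defd}.
Reachable from 1de1: {19bd, 1de1}.
In 84e3's history but not 1de1's: {4b68, 84e3, 89b5, 9df8, a528, defd} — 6 commits.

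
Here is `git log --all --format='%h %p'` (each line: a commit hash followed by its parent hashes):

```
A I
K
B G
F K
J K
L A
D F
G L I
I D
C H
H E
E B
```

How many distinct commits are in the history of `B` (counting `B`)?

8

Walking parent pointers from B: reachable set = {A, B, D, F, G, I, K, L}.
That is 8 commits.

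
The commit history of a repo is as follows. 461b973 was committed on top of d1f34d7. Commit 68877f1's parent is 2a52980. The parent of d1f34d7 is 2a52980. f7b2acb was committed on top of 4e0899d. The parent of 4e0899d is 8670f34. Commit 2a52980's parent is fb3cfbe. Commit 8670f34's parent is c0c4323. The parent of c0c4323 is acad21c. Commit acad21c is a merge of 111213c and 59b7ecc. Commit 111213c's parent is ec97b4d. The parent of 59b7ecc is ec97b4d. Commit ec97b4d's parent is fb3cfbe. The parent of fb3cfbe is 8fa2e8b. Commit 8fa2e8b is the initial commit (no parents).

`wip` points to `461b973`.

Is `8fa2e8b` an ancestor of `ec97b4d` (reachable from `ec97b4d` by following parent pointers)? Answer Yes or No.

Ancestors of ec97b4d (commits reachable by following parents): {8fa2e8b, ec97b4d, fb3cfbe}.
8fa2e8b is in that set, so it is an ancestor of ec97b4d.

Yes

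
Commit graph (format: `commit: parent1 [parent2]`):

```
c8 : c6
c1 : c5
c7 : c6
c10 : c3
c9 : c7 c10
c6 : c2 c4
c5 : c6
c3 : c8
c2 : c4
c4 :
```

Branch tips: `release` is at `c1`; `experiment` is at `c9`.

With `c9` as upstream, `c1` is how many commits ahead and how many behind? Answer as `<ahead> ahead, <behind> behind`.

Reachable from c1: {c1, c2, c4, c5, c6}.
Reachable from c9: {c10, c2, c3, c4, c6, c7, c8, c9}.
Only in c1's history (ahead): {c1, c5} — 2.
Only in c9's history (behind): {c10, c3, c7, c8, c9} — 5.

2 ahead, 5 behind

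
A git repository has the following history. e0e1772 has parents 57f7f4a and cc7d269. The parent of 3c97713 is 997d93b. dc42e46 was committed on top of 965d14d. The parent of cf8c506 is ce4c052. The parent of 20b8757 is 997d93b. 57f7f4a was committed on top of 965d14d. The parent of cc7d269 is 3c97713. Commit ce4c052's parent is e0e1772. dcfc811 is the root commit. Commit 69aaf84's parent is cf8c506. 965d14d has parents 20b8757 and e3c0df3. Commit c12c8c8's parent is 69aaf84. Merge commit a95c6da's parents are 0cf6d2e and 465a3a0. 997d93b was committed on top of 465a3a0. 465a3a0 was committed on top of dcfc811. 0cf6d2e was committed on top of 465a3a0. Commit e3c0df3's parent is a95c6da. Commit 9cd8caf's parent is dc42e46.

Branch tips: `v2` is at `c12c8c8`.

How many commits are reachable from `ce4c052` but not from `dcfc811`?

Reachable from ce4c052: {0cf6d2e, 20b8757, 3c97713, 465a3a0, 57f7f4a, 965d14d, 997d93b, a95c6da, cc7d269, ce4c052, dcfc811, e0e1772, e3c0df3}.
Reachable from dcfc811: {dcfc811}.
In ce4c052's history but not dcfc811's: {0cf6d2e, 20b8757, 3c97713, 465a3a0, 57f7f4a, 965d14d, 997d93b, a95c6da, cc7d269, ce4c052, e0e1772, e3c0df3} — 12 commits.

12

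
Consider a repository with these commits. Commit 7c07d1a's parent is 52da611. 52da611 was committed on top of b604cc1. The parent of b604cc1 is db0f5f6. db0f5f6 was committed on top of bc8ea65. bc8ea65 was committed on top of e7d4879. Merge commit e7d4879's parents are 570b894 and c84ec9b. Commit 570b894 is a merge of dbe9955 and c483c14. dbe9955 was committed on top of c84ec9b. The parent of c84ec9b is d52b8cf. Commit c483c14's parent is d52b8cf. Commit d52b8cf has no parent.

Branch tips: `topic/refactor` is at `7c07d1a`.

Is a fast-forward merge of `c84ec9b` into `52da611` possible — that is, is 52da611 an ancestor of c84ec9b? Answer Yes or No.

A fast-forward from 52da611 to c84ec9b is possible iff 52da611 is an ancestor of c84ec9b.
Ancestors of c84ec9b: {c84ec9b, d52b8cf}.
52da611 is not among them, so fast-forward is not possible.

No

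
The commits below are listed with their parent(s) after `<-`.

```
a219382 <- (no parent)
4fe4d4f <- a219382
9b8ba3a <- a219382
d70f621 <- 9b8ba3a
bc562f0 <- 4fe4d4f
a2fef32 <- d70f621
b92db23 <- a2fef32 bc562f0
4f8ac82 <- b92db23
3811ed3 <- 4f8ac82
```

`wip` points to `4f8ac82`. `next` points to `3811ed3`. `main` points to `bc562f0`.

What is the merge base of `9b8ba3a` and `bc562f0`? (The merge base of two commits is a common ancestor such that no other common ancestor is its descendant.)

a219382

Ancestors of 9b8ba3a: {9b8ba3a, a219382}.
Ancestors of bc562f0: {4fe4d4f, a219382, bc562f0}.
Common ancestors: {a219382}.
The only common ancestor is a219382, so it is the merge base.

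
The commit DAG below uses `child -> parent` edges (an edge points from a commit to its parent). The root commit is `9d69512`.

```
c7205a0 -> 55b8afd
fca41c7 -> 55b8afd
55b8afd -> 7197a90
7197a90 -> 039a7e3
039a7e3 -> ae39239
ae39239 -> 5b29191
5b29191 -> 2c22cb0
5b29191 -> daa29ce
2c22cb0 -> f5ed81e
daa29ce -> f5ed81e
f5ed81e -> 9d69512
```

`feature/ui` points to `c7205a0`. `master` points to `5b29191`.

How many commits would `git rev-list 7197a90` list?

8

Walking parent pointers from 7197a90: reachable set = {039a7e3, 2c22cb0, 5b29191, 7197a90, 9d69512, ae39239, daa29ce, f5ed81e}.
That is 8 commits.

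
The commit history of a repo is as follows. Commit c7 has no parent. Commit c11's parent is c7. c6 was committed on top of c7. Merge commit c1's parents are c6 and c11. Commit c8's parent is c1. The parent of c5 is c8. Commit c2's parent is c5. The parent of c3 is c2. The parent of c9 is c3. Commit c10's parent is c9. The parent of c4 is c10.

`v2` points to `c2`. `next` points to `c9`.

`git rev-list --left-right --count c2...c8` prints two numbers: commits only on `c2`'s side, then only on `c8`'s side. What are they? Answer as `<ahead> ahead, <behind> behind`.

Reachable from c2: {c1, c11, c2, c5, c6, c7, c8}.
Reachable from c8: {c1, c11, c6, c7, c8}.
Only in c2's history (ahead): {c2, c5} — 2.
Only in c8's history (behind): {} — 0.

2 ahead, 0 behind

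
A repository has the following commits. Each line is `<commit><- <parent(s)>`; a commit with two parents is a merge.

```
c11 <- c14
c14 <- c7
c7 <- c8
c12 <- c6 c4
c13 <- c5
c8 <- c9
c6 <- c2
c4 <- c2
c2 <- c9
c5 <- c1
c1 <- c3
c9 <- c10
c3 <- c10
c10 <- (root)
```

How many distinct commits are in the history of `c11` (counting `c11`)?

6

Walking parent pointers from c11: reachable set = {c10, c11, c14, c7, c8, c9}.
That is 6 commits.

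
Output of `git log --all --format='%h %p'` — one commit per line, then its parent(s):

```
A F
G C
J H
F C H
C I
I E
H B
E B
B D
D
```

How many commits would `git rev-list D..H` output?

2

Reachable from H: {B, D, H}.
Reachable from D: {D}.
In H's history but not D's: {B, H} — 2 commits.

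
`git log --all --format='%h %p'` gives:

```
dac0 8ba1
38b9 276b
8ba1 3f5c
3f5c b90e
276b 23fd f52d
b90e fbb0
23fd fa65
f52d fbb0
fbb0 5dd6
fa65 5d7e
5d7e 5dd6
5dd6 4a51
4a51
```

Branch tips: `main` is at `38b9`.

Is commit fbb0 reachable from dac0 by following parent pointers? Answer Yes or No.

Yes

Ancestors of dac0 (commits reachable by following parents): {3f5c, 4a51, 5dd6, 8ba1, b90e, dac0, fbb0}.
fbb0 is in that set, so it is an ancestor of dac0.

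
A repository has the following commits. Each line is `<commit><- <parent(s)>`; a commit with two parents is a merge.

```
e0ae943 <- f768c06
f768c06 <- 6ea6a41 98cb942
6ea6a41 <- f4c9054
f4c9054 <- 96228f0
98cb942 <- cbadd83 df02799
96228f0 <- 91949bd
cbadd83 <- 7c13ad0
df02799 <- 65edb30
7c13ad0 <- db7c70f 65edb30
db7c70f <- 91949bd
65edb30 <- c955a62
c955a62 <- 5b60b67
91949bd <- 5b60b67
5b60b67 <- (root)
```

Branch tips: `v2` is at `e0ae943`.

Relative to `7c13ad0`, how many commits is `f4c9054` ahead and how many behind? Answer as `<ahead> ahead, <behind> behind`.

2 ahead, 4 behind

Reachable from f4c9054: {5b60b67, 91949bd, 96228f0, f4c9054}.
Reachable from 7c13ad0: {5b60b67, 65edb30, 7c13ad0, 91949bd, c955a62, db7c70f}.
Only in f4c9054's history (ahead): {96228f0, f4c9054} — 2.
Only in 7c13ad0's history (behind): {65edb30, 7c13ad0, c955a62, db7c70f} — 4.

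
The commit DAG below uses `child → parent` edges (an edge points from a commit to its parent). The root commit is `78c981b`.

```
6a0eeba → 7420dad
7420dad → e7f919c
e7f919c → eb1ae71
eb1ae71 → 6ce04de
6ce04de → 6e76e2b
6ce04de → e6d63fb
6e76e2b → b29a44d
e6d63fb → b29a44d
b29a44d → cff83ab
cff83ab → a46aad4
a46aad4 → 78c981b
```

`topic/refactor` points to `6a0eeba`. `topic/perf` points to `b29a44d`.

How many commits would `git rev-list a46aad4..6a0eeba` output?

Reachable from 6a0eeba: {6a0eeba, 6ce04de, 6e76e2b, 7420dad, 78c981b, a46aad4, b29a44d, cff83ab, e6d63fb, e7f919c, eb1ae71}.
Reachable from a46aad4: {78c981b, a46aad4}.
In 6a0eeba's history but not a46aad4's: {6a0eeba, 6ce04de, 6e76e2b, 7420dad, b29a44d, cff83ab, e6d63fb, e7f919c, eb1ae71} — 9 commits.

9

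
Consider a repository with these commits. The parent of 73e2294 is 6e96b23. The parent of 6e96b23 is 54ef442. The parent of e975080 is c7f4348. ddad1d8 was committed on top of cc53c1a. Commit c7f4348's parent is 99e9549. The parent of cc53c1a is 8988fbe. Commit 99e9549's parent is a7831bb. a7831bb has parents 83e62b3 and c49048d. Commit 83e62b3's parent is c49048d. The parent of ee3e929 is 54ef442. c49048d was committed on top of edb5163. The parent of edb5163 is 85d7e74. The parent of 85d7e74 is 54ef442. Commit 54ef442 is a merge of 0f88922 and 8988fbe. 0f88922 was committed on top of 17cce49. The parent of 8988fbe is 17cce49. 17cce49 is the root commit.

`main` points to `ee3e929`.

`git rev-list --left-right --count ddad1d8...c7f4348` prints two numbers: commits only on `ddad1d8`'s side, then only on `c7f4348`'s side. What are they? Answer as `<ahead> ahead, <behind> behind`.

2 ahead, 9 behind

Reachable from ddad1d8: {17cce49, 8988fbe, cc53c1a, ddad1d8}.
Reachable from c7f4348: {0f88922, 17cce49, 54ef442, 83e62b3, 85d7e74, 8988fbe, 99e9549, a7831bb, c49048d, c7f4348, edb5163}.
Only in ddad1d8's history (ahead): {cc53c1a, ddad1d8} — 2.
Only in c7f4348's history (behind): {0f88922, 54ef442, 83e62b3, 85d7e74, 99e9549, a7831bb, c49048d, c7f4348, edb5163} — 9.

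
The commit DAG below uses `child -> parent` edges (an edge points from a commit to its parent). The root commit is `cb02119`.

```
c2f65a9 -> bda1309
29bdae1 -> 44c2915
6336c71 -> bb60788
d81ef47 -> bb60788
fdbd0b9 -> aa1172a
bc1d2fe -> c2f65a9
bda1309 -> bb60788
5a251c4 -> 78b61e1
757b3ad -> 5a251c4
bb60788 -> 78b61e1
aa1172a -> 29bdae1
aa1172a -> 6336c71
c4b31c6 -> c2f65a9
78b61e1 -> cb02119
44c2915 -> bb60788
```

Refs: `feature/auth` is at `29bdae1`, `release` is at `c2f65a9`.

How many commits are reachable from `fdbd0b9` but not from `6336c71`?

Reachable from fdbd0b9: {29bdae1, 44c2915, 6336c71, 78b61e1, aa1172a, bb60788, cb02119, fdbd0b9}.
Reachable from 6336c71: {6336c71, 78b61e1, bb60788, cb02119}.
In fdbd0b9's history but not 6336c71's: {29bdae1, 44c2915, aa1172a, fdbd0b9} — 4 commits.

4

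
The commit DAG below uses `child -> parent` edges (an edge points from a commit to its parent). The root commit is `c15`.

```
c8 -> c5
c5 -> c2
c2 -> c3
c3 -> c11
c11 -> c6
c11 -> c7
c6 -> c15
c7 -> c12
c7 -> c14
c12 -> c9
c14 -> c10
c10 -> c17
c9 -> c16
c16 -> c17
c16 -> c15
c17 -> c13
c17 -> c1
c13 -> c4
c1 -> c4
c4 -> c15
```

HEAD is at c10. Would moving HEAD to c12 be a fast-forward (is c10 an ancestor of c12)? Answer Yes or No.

A fast-forward from c10 to c12 is possible iff c10 is an ancestor of c12.
Ancestors of c12: {c1, c12, c13, c15, c16, c17, c4, c9}.
c10 is not among them, so fast-forward is not possible.

No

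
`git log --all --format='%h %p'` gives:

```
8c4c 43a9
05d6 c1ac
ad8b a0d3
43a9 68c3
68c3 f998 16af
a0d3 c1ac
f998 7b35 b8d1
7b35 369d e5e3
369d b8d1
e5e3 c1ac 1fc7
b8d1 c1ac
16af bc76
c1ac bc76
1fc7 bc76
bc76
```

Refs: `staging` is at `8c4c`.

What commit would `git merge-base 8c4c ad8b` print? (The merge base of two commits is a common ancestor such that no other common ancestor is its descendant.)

c1ac

Ancestors of 8c4c: {16af, 1fc7, 369d, 43a9, 68c3, 7b35, 8c4c, b8d1, bc76, c1ac, e5e3, f998}.
Ancestors of ad8b: {a0d3, ad8b, bc76, c1ac}.
Common ancestors: {bc76, c1ac}.
Among these, c1ac is not an ancestor of any other common ancestor — it is the merge base.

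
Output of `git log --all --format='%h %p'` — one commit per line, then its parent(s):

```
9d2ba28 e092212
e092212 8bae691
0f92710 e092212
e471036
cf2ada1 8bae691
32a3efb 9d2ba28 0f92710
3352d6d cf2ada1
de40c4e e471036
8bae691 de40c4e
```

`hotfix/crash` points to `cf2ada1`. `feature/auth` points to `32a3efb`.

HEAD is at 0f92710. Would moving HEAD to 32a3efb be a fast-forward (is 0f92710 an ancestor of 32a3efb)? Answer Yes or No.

A fast-forward from 0f92710 to 32a3efb is possible iff 0f92710 is an ancestor of 32a3efb.
Ancestors of 32a3efb: {0f92710, 32a3efb, 8bae691, 9d2ba28, de40c4e, e092212, e471036}.
0f92710 is among them, so fast-forward is possible.

Yes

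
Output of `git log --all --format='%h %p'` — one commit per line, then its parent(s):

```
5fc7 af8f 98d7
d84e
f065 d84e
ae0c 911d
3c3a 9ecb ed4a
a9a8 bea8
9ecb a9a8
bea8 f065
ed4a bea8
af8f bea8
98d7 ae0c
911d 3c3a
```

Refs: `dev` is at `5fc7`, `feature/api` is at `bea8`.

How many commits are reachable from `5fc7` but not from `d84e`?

11

Reachable from 5fc7: {3c3a, 5fc7, 911d, 98d7, 9ecb, a9a8, ae0c, af8f, bea8, d84e, ed4a, f065}.
Reachable from d84e: {d84e}.
In 5fc7's history but not d84e's: {3c3a, 5fc7, 911d, 98d7, 9ecb, a9a8, ae0c, af8f, bea8, ed4a, f065} — 11 commits.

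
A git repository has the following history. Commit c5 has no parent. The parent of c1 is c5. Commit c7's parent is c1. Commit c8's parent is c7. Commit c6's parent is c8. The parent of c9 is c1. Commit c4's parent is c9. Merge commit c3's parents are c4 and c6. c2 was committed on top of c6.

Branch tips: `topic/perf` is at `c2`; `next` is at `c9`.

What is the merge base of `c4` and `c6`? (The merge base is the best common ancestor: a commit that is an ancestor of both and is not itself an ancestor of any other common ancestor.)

Ancestors of c4: {c1, c4, c5, c9}.
Ancestors of c6: {c1, c5, c6, c7, c8}.
Common ancestors: {c1, c5}.
Among these, c1 is not an ancestor of any other common ancestor — it is the merge base.

c1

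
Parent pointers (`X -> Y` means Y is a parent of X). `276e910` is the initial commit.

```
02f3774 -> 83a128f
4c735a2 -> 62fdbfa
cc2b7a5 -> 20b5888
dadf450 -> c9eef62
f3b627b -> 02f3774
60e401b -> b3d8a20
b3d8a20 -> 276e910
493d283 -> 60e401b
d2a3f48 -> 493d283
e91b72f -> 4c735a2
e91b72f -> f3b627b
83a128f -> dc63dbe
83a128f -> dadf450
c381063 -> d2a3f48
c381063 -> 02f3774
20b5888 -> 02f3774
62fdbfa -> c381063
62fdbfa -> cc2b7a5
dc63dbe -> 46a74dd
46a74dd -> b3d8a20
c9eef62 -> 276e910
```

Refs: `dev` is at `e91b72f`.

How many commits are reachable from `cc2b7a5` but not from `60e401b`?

8

Reachable from cc2b7a5: {02f3774, 20b5888, 276e910, 46a74dd, 83a128f, b3d8a20, c9eef62, cc2b7a5, dadf450, dc63dbe}.
Reachable from 60e401b: {276e910, 60e401b, b3d8a20}.
In cc2b7a5's history but not 60e401b's: {02f3774, 20b5888, 46a74dd, 83a128f, c9eef62, cc2b7a5, dadf450, dc63dbe} — 8 commits.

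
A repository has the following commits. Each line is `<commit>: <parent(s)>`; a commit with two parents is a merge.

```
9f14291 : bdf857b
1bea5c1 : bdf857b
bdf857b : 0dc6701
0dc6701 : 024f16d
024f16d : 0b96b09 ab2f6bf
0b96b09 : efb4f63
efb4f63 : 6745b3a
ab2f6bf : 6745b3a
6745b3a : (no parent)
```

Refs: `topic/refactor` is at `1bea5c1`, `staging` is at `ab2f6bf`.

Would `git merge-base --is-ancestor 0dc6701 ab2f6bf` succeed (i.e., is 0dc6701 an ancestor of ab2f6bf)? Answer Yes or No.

Ancestors of ab2f6bf: {6745b3a, ab2f6bf}.
0dc6701 is not in that set, so it is not an ancestor of ab2f6bf.

No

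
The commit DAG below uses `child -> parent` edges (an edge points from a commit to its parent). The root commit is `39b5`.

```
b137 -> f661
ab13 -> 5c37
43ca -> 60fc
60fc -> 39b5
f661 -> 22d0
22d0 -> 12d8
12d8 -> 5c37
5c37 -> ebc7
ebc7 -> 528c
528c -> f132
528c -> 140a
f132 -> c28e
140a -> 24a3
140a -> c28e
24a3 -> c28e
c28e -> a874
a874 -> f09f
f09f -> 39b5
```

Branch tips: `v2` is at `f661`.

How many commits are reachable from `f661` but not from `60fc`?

Reachable from f661: {12d8, 140a, 22d0, 24a3, 39b5, 528c, 5c37, a874, c28e, ebc7, f09f, f132, f661}.
Reachable from 60fc: {39b5, 60fc}.
In f661's history but not 60fc's: {12d8, 140a, 22d0, 24a3, 528c, 5c37, a874, c28e, ebc7, f09f, f132, f661} — 12 commits.

12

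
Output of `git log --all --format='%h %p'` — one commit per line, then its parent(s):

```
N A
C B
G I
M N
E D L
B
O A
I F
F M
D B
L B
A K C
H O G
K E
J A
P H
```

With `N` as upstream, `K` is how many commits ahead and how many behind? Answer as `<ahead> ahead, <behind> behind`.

0 ahead, 3 behind

Reachable from K: {B, D, E, K, L}.
Reachable from N: {A, B, C, D, E, K, L, N}.
Only in K's history (ahead): {} — 0.
Only in N's history (behind): {A, C, N} — 3.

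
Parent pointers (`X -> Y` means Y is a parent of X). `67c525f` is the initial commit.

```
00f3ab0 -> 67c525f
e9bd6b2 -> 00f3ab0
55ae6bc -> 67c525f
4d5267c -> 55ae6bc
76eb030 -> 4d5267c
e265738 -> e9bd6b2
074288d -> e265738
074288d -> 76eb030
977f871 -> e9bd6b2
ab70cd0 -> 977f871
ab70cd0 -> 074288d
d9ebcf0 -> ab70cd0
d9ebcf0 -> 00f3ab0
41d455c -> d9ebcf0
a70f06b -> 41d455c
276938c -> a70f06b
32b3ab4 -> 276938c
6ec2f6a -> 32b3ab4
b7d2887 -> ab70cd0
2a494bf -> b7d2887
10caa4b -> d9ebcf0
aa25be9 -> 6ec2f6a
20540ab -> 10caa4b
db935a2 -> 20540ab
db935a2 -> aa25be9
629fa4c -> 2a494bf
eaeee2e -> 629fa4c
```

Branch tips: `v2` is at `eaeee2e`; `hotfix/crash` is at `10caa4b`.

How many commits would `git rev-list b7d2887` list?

Walking parent pointers from b7d2887: reachable set = {00f3ab0, 074288d, 4d5267c, 55ae6bc, 67c525f, 76eb030, 977f871, ab70cd0, b7d2887, e265738, e9bd6b2}.
That is 11 commits.

11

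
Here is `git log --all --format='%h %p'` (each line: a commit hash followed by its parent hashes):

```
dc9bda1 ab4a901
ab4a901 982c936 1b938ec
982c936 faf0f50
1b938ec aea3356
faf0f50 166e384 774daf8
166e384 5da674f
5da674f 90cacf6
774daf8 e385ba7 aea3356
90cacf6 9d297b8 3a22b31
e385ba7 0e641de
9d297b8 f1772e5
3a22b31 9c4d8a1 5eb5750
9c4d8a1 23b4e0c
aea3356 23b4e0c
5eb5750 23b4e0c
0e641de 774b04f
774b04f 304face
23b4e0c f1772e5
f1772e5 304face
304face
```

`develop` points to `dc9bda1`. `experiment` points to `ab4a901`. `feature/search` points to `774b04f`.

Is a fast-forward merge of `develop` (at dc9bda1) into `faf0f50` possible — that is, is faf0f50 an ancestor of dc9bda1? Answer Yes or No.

A fast-forward from faf0f50 to dc9bda1 is possible iff faf0f50 is an ancestor of dc9bda1.
Ancestors of dc9bda1: {0e641de, 166e384, 1b938ec, 23b4e0c, 304face, 3a22b31, 5da674f, 5eb5750, 774b04f, 774daf8, 90cacf6, 982c936, 9c4d8a1, 9d297b8, ab4a901, aea3356, dc9bda1, e385ba7, f1772e5, faf0f50}.
faf0f50 is among them, so fast-forward is possible.

Yes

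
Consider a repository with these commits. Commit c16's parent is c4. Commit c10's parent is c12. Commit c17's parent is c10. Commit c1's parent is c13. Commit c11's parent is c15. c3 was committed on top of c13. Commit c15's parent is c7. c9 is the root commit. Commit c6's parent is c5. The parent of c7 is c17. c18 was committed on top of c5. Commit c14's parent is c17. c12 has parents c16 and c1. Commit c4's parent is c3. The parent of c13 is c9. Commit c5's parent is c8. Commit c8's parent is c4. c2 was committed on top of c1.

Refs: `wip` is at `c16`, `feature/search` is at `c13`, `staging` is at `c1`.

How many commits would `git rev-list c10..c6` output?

Reachable from c6: {c13, c3, c4, c5, c6, c8, c9}.
Reachable from c10: {c1, c10, c12, c13, c16, c3, c4, c9}.
In c6's history but not c10's: {c5, c6, c8} — 3 commits.

3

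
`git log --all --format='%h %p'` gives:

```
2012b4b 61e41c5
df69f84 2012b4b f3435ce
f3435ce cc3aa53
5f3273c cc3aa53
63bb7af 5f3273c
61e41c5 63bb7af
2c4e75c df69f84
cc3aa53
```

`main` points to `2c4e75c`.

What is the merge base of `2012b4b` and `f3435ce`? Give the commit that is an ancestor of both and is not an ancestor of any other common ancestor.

Ancestors of 2012b4b: {2012b4b, 5f3273c, 61e41c5, 63bb7af, cc3aa53}.
Ancestors of f3435ce: {cc3aa53, f3435ce}.
Common ancestors: {cc3aa53}.
The only common ancestor is cc3aa53, so it is the merge base.

cc3aa53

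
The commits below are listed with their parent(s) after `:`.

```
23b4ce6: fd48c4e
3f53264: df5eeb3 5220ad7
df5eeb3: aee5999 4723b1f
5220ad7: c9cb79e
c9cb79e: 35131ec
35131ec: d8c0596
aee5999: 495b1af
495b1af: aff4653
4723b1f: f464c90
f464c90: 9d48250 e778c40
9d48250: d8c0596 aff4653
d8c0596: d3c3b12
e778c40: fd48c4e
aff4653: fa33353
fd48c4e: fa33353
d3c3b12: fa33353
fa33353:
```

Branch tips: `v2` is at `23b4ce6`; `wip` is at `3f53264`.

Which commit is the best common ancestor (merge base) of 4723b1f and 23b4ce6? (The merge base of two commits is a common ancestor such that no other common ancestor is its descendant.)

Ancestors of 4723b1f: {4723b1f, 9d48250, aff4653, d3c3b12, d8c0596, e778c40, f464c90, fa33353, fd48c4e}.
Ancestors of 23b4ce6: {23b4ce6, fa33353, fd48c4e}.
Common ancestors: {fa33353, fd48c4e}.
Among these, fd48c4e is not an ancestor of any other common ancestor — it is the merge base.

fd48c4e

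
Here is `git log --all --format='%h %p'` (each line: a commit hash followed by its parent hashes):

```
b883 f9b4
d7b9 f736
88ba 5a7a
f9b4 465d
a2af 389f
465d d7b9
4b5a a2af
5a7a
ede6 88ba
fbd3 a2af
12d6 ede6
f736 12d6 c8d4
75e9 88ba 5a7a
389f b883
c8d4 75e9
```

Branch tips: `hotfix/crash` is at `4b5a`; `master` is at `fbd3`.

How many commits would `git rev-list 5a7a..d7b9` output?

7

Reachable from d7b9: {12d6, 5a7a, 75e9, 88ba, c8d4, d7b9, ede6, f736}.
Reachable from 5a7a: {5a7a}.
In d7b9's history but not 5a7a's: {12d6, 75e9, 88ba, c8d4, d7b9, ede6, f736} — 7 commits.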